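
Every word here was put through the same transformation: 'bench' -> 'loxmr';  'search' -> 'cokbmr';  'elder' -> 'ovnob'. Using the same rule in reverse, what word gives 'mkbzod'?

Compare letters: b→l is +10, e→o is +10, n→x is +10 — a constant shift. It's a constant shift of +10 (ROT10).
Reversing it on mkbzod: m−10=c, k−10=a, b−10=r, z−10=p, o−10=e, d−10=t.

carpet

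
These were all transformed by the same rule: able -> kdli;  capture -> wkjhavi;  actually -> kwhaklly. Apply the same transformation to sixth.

ogfhn

a(0)→k(10) and b(1)→d(3) fit y≡19x+10 (mod 26); the inverse of 19 mod 26 is 11. Treating letters as 0–25, the rule is x ↦ 19x + 10 (mod 26).
Applying it to sixth: s(18)→19·18+10≡14=o; i(8)→19·8+10≡6=g; x(23)→19·23+10≡5=f; t(19)→19·19+10≡7=h; h(7)→19·7+10≡13=n (all mod 26).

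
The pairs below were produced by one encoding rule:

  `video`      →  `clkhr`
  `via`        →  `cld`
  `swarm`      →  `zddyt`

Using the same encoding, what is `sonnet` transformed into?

zruuha

The shift depends on letter class: consonant v→c is +7, but vowel i→l is +3. Two shifts are in play — +3 for a/e/i/o/u, +7 for every other letter.
For sonnet: s(cons)+7=z, o(vowel)+3=r, n(cons)+7=u, n(cons)+7=u, e(vowel)+3=h, t(cons)+7=a.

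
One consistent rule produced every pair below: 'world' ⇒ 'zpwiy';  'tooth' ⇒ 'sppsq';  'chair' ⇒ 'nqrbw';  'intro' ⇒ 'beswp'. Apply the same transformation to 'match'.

w(22)→z(25) and o(14)→p(15) fit y≡11x+17 (mod 26); the inverse of 11 mod 26 is 19. Treating letters as 0–25, the rule is x ↦ 11x + 17 (mod 26).
For match: m(12)→11·12+17≡19=t; a(0)→11·0+17≡17=r; t(19)→11·19+17≡18=s; c(2)→11·2+17≡13=n; h(7)→11·7+17≡16=q (all mod 26).

trsnq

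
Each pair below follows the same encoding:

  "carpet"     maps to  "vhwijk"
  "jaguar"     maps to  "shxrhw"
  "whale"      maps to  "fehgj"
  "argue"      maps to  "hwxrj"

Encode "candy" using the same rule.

Treating letters as 0–25, the rule is x ↦ 7x + 7 (mod 26).
For candy: c(2)→7·2+7≡21=v; a(0)→7·0+7≡7=h; n(13)→7·13+7≡20=u; d(3)→7·3+7≡2=c; y(24)→7·24+7≡19=t (all mod 26).

vhuct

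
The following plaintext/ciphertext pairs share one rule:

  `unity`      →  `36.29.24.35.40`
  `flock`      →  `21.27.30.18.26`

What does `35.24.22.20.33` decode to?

tiger

u is letter #21 and maps to 36: an offset of 15. The number is (letter's place in the alphabet, a=1) + 15.
Decoding 35.24.22.20.33: 35→(35−15)÷1=20=t, 24→(24−15)÷1=9=i, 22→(22−15)÷1=7=g, 20→(20−15)÷1=5=e, 33→(33−15)÷1=18=r.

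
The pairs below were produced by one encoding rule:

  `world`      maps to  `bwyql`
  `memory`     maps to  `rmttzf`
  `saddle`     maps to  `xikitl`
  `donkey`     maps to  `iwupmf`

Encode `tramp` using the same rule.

yzhrx

The shifts repeat in a cycle of length 3: positions 0,1,… shift by +5, +8, +7, then the pattern repeats.
For tramp: t+5=y, r+8=z, a+7=h, m+5=r, p+8=x.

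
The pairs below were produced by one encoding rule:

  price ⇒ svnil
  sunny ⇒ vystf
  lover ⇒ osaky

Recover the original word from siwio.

perch

The shift increases by 1 at each position, starting from +3: 3, 4, 5, ….
Undoing it on siwio: s−3=p, i−4=e, w−5=r, i−6=c, o−7=h.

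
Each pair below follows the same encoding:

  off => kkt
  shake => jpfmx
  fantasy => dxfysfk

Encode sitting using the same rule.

lsnyynx

The output letters match the input read backwards, each shifted +5: off reversed is ffo. Read the word backwards and shift each letter +5.
On sitting: reverse → gnittis; then shift: g+5=l, n+5=s, i+5=n, t+5=y, t+5=y, i+5=n, s+5=x.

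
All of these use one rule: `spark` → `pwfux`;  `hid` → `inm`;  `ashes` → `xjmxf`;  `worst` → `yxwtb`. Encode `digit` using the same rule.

ynlni

Read the word backwards and shift each letter +5.
Applying it to digit: reverse → tigid; then shift: t+5=y, i+5=n, g+5=l, i+5=n, d+5=i.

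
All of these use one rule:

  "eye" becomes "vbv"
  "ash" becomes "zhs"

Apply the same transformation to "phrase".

ksizhv

Each pair mirrors across the alphabet (e↔v, y↔b, e↔v): positions sum to 25. This is the alphabet-reversal cipher (Atbash): a becomes z, b becomes y, etc.
On phrase: p↔k, h↔s, r↔i, a↔z, s↔h, e↔v.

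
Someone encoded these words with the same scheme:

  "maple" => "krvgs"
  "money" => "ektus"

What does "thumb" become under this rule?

hsanz

The output letters match the input read backwards, each shifted +6: maple reversed is elpam. Two steps: reverse the string, then apply a Caesar shift of +6.
Applying it to thumb: reverse → bmuht; then shift: b+6=h, m+6=s, u+6=a, h+6=n, t+6=z.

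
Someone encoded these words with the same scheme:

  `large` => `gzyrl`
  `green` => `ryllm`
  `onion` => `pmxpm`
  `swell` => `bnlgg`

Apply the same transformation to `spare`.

bszyl

l(11)→g(6) and a(0)→z(25) fit y≡3x+25 (mod 26); the inverse of 3 mod 26 is 9. Treating letters as 0–25, the rule is x ↦ 3x + 25 (mod 26).
On spare: s(18)→3·18+25≡1=b; p(15)→3·15+25≡18=s; a(0)→3·0+25≡25=z; r(17)→3·17+25≡24=y; e(4)→3·4+25≡11=l (all mod 26).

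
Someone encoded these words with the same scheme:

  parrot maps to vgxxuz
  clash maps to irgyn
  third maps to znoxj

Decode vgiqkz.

This is a Caesar cipher with shift 6.
Decoding vgiqkz: v−6=p, g−6=a, i−6=c, q−6=k, k−6=e, z−6=t.

packet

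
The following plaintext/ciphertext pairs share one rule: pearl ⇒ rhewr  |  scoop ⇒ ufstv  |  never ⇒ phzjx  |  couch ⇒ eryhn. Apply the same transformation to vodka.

xrhpg

In pearl: p→r is +2, e→h is +3, a→e is +4, r→w is +5 — the shift increases by 1 each position. Letter i (0-indexed) is shifted by i+2, so successive shifts are 2, 3, 4, ….
Applying it to vodka: v+2=x, o+3=r, d+4=h, k+5=p, a+6=g.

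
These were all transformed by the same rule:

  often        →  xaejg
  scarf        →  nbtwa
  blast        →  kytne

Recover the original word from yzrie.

light

o(14)→x(23) and f(5)→a(0) fit y≡17x+19 (mod 26); the inverse of 17 mod 26 is 23. Treating letters as 0–25, the rule is x ↦ 17x + 19 (mod 26).
Reversing it on yzrie: y(24)→23·(24−19)≡11=l; z(25)→23·(25−19)≡8=i; r(17)→23·(17−19)≡6=g; i(8)→23·(8−19)≡7=h; e(4)→23·(4−19)≡19=t (all mod 26).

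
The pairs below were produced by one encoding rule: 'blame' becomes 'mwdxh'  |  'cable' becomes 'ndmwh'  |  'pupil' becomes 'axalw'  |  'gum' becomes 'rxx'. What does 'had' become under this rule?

sdo

Vowels shift forward by 3 and consonants shift forward by 11.
Applying it to had: h(cons)+11=s, a(vowel)+3=d, d(cons)+11=o.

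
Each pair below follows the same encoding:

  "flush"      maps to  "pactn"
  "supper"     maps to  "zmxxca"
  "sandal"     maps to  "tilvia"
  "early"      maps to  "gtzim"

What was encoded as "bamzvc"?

unrest

The output letters match the input read backwards, each shifted +8: flush reversed is hsulf. Two steps: reverse the string, then apply a Caesar shift of +8.
Reversing it on bamzvc: shift back: b−8=t, a−8=s, m−8=e, z−8=r, v−8=n, c−8=u → tsernu; then reverse → unrest.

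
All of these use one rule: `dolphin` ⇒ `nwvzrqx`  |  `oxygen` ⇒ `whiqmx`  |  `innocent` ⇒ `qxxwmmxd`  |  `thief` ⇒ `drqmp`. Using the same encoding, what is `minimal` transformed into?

wqxqwiv

Two shifts are in play — +8 for a/e/i/o/u, +10 for every other letter.
Applying it to minimal: m(cons)+10=w, i(vowel)+8=q, n(cons)+10=x, i(vowel)+8=q, m(cons)+10=w, a(vowel)+8=i, l(cons)+10=v.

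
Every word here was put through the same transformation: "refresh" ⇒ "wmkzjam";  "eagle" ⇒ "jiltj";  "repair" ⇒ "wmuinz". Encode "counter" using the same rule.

hwzvymw

Shifts by position in refresh: pos 0: r→w (+5), pos 1: e→m (+8), pos 2: f→k (+5), pos 3: r→z (+8) — repeating every 2. The shifts repeat in a cycle of length 2: positions 0,1,… shift by +5, +8, then the pattern repeats.
On counter: c+5=h, o+8=w, u+5=z, n+8=v, t+5=y, e+8=m, r+5=w.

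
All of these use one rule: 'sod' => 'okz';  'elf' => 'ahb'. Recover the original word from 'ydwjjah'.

Compare letters: s→o is +22, o→k is +22, d→z is +22 — a constant shift. Each letter is shifted forward by 22 in the alphabet (a Caesar shift of +22).
Decoding ydwjjah: y−22=c, d−22=h, w−22=a, j−22=n, j−22=n, a−22=e, h−22=l.

channel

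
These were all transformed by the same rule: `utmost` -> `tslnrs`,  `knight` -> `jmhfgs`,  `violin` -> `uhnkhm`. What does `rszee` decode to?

Compare letters: u→t is +25, t→s is +25, m→l is +25 — a constant shift. Each letter is shifted forward by 25 in the alphabet (a Caesar shift of +25).
Reversing it on rszee: r−25=s, s−25=t, z−25=a, e−25=f, e−25=f.

staff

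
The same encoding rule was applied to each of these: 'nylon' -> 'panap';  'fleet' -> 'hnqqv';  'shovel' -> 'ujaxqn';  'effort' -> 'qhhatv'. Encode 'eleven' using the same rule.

The shift depends on letter class: consonant n→p is +2, but vowel o→a is +12. Two shifts are in play — +12 for a/e/i/o/u, +2 for every other letter.
For eleven: e(vowel)+12=q, l(cons)+2=n, e(vowel)+12=q, v(cons)+2=x, e(vowel)+12=q, n(cons)+2=p.

qnqxqp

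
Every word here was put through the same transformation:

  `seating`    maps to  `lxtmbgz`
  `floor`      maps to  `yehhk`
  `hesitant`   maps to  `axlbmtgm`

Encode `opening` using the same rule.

hixgbgz

Compare letters: s→l is +19, e→x is +19, a→t is +19 — a constant shift. Each letter is shifted forward by 19 in the alphabet (a Caesar shift of +19).
On opening: o+19=h, p+19=i, e+19=x, n+19=g, i+19=b, n+19=g, g+19=z.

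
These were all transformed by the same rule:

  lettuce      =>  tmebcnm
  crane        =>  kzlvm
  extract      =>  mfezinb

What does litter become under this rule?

Shifts by position in lettuce: pos 0: l→t (+8), pos 1: e→m (+8), pos 2: t→e (+11), pos 3: t→b (+8), pos 4: u→c (+8), pos 5: c→n (+11) — repeating every 3. The shifts repeat in a cycle of length 3: positions 0,1,… shift by +8, +8, +11, then the pattern repeats.
Applying it to litter: l+8=t, i+8=q, t+11=e, t+8=b, e+8=m, r+11=c.

tqebmc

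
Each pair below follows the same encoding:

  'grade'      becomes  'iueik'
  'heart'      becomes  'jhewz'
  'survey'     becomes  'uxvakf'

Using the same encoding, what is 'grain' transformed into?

iuent

Each letter shifts forward by (position + 2), i.e. 2, 3, 4, … — the shift grows by one for each successive letter.
On grain: g+2=i, r+3=u, a+4=e, i+5=n, n+6=t.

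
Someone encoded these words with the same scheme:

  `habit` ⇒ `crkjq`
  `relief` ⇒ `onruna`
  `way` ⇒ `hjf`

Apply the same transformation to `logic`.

The output letters match the input read backwards, each shifted +9: habit reversed is tibah. Read the word backwards and shift each letter +9.
Applying it to logic: reverse → cigol; then shift: c+9=l, i+9=r, g+9=p, o+9=x, l+9=u.

lrpxu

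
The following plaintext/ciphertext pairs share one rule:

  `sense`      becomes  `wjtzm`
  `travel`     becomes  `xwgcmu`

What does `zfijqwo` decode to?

vaccine

In sense: s→w is +4, e→j is +5, n→t is +6, s→z is +7 — the shift increases by 1 each position. Each letter shifts forward by (position + 4), i.e. 4, 5, 6, … — the shift grows by one for each successive letter.
Reversing it on zfijqwo: z−4=v, f−5=a, i−6=c, j−7=c, q−8=i, w−9=n, o−10=e.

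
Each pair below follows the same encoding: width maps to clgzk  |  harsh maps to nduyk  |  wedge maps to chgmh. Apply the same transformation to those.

It's a Vigenère-style cipher with numeric key [6,3,3]: position i shifts by key[i mod 3].
Applying it to those: t+6=z, h+3=k, o+3=r, s+6=y, e+3=h.

zkryh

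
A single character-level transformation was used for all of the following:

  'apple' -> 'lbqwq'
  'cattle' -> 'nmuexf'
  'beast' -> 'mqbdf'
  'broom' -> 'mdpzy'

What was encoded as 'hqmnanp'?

welcome

Shifts by position in apple: pos 0: a→l (+11), pos 1: p→b (+12), pos 2: p→q (+1), pos 3: l→w (+11), pos 4: e→q (+12) — repeating every 3. A repeating key of period 3 is used — shifts +11, +12, +1 over and over.
Reversing it on hqmnanp: h−11=w, q−12=e, m−1=l, n−11=c, a−12=o, n−1=m, p−11=e.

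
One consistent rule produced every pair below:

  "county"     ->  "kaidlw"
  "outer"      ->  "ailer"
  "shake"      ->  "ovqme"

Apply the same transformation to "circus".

ksrkio

This is an affine cipher: with a=0,…,z=25, each position x becomes (23x+16) mod 26.
For circus: c(2)→23·2+16≡10=k; i(8)→23·8+16≡18=s; r(17)→23·17+16≡17=r; c(2)→23·2+16≡10=k; u(20)→23·20+16≡8=i; s(18)→23·18+16≡14=o (all mod 26).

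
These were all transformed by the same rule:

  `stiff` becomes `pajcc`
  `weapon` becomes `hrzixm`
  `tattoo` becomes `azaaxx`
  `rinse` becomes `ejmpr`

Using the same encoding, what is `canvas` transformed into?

s(18)→p(15) and t(19)→a(0) fit y≡11x+25 (mod 26); the inverse of 11 mod 26 is 19. Each letter's alphabet position (a=0..z=25) is mapped through 11·x+25 mod 26 — an affine cipher.
Applying it to canvas: c(2)→11·2+25≡21=v; a(0)→11·0+25≡25=z; n(13)→11·13+25≡12=m; v(21)→11·21+25≡22=w; a(0)→11·0+25≡25=z; s(18)→11·18+25≡15=p (all mod 26).

vzmwzp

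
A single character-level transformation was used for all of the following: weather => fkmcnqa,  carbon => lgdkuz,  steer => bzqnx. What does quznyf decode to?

Shifts by position in weather: pos 0: w→f (+9), pos 1: e→k (+6), pos 2: a→m (+12), pos 3: t→c (+9), pos 4: h→n (+6), pos 5: e→q (+12) — repeating every 3. The shifts repeat in a cycle of length 3: positions 0,1,… shift by +9, +6, +12, then the pattern repeats.
Decoding quznyf: q−9=h, u−6=o, z−12=n, n−9=e, y−6=s, f−12=t.

honest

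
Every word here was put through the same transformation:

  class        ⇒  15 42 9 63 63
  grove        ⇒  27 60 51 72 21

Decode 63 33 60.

sir

c(#3)→15 and l(#12)→42: differences scale by 3, so n = 3·pos + 6. The formula is n = 3×(alphabet index, a=1) + 6.
Decoding 63 33 60: 63→(63−6)÷3=19=s, 33→(33−6)÷3=9=i, 60→(60−6)÷3=18=r.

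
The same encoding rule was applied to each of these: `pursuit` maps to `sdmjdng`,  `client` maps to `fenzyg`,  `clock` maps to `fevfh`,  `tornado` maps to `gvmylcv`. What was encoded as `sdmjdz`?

pursue

Each letter's alphabet position (a=0..z=25) is mapped through 23·x+11 mod 26 — an affine cipher.
Decoding sdmjdz: s(18)→17·(18−11)≡15=p; d(3)→17·(3−11)≡20=u; m(12)→17·(12−11)≡17=r; j(9)→17·(9−11)≡18=s; d(3)→17·(3−11)≡20=u; z(25)→17·(25−11)≡4=e (all mod 26).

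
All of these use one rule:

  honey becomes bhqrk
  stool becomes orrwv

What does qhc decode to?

zen

The output letters match the input read backwards, each shifted +3: honey reversed is yenoh. Read the word backwards and shift each letter +3.
Decoding qhc: shift back: q−3=n, h−3=e, c−3=z → nez; then reverse → zen.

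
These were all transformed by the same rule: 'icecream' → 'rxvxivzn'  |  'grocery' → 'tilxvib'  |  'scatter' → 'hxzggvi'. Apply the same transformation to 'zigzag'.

artazt

Each pair mirrors across the alphabet (i↔r, c↔x, e↔v): positions sum to 25. Each letter is replaced by its mirror in the alphabet: a↔z, b↔y, c↔x, and so on (the Atbash cipher).
On zigzag: z↔a, i↔r, g↔t, z↔a, a↔z, g↔t.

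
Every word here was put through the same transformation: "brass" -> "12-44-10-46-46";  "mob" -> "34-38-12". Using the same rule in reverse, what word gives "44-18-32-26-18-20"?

b(#2)→12 and r(#18)→44: differences scale by 2, so n = 2·pos + 8. Each letter becomes 2×(its alphabet position, a=1..z=26) + 8.
Reversing it on 44-18-32-26-18-20: 44→(44−8)÷2=18=r, 18→(18−8)÷2=5=e, 32→(32−8)÷2=12=l, 26→(26−8)÷2=9=i, 18→(18−8)÷2=5=e, 20→(20−8)÷2=6=f.

relief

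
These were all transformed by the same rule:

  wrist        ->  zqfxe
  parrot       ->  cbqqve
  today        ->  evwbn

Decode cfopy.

pinch

w(22)→z(25) and r(17)→q(16) fit y≡7x+1 (mod 26); the inverse of 7 mod 26 is 15. Treating letters as 0–25, the rule is x ↦ 7x + 1 (mod 26).
Decoding cfopy: c(2)→15·(2−1)≡15=p; f(5)→15·(5−1)≡8=i; o(14)→15·(14−1)≡13=n; p(15)→15·(15−1)≡2=c; y(24)→15·(24−1)≡7=h (all mod 26).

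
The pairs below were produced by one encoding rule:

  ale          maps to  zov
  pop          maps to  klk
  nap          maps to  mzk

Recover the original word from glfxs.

Each pair mirrors across the alphabet (a↔z, l↔o, e↔v): positions sum to 25. Each letter is replaced by its mirror in the alphabet: a↔z, b↔y, c↔x, and so on (the Atbash cipher).
Decoding glfxs: g↔t, l↔o, f↔u, x↔c, s↔h.

touch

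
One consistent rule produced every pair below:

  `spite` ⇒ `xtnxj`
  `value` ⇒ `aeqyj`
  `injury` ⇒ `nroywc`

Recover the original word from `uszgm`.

pouch

Shifts by position in spite: pos 0: s→x (+5), pos 1: p→t (+4), pos 2: i→n (+5), pos 3: t→x (+4) — repeating every 2. It's a Vigenère-style cipher with numeric key [5,4]: position i shifts by key[i mod 2].
Undoing it on uszgm: u−5=p, s−4=o, z−5=u, g−4=c, m−5=h.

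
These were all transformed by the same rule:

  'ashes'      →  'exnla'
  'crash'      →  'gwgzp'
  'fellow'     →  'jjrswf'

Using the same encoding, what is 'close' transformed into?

gquzm

Each letter shifts forward by (position + 4), i.e. 4, 5, 6, … — the shift grows by one for each successive letter.
On close: c+4=g, l+5=q, o+6=u, s+7=z, e+8=m.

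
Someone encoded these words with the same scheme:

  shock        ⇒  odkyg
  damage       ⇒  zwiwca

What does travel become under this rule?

Compare letters: s→o is +22, h→d is +22, o→k is +22 — a constant shift. Each letter is shifted forward by 22 in the alphabet (a Caesar shift of +22).
Applying it to travel: t+22=p, r+22=n, a+22=w, v+22=r, e+22=a, l+22=h.

pnwrah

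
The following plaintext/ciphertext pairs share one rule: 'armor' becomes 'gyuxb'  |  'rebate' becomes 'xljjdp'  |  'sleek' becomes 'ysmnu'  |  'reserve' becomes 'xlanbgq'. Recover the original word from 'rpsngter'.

In armor: a→g is +6, r→y is +7, m→u is +8, o→x is +9 — the shift increases by 1 each position. Each letter shifts forward by (position + 6), i.e. 6, 7, 8, … — the shift grows by one for each successive letter.
Reversing it on rpsngter: r−6=l, p−7=i, s−8=k, n−9=e, g−10=w, t−11=i, e−12=s, r−13=e.

likewise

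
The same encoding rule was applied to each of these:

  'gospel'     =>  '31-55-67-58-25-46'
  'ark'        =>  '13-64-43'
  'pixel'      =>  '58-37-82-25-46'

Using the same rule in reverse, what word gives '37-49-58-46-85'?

imply

g(#7)→31 and o(#15)→55: differences scale by 3, so n = 3·pos + 10. Each letter becomes 3×(its alphabet position, a=1..z=26) + 10.
Decoding 37-49-58-46-85: 37→(37−10)÷3=9=i, 49→(49−10)÷3=13=m, 58→(58−10)÷3=16=p, 46→(46−10)÷3=12=l, 85→(85−10)÷3=25=y.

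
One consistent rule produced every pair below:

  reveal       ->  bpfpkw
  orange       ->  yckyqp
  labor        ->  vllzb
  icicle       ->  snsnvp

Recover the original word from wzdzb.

Shifts by position in reveal: pos 0: r→b (+10), pos 1: e→p (+11), pos 2: v→f (+10), pos 3: e→p (+11) — repeating every 2. It's a Vigenère-style cipher with numeric key [10,11]: position i shifts by key[i mod 2].
Decoding wzdzb: w−10=m, z−11=o, d−10=t, z−11=o, b−10=r.

motor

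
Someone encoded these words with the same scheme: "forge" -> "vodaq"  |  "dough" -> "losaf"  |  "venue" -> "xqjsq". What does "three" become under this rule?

f(5)→v(21) and o(14)→o(14) fit y≡5x+22 (mod 26); the inverse of 5 mod 26 is 21. Each letter's alphabet position (a=0..z=25) is mapped through 5·x+22 mod 26 — an affine cipher.
For three: t(19)→5·19+22≡13=n; h(7)→5·7+22≡5=f; r(17)→5·17+22≡3=d; e(4)→5·4+22≡16=q; e(4)→5·4+22≡16=q (all mod 26).

nfdqq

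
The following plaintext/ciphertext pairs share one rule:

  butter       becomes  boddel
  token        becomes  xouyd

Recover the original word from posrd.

thief

The output letters match the input read backwards, each shifted +10: butter reversed is rettub. Two steps: reverse the string, then apply a Caesar shift of +10.
Decoding posrd: shift back: p−10=f, o−10=e, s−10=i, r−10=h, d−10=t → feiht; then reverse → thief.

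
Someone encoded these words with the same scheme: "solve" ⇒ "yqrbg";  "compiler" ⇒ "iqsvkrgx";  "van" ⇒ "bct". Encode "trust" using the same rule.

zxwyz

The shift depends on letter class: consonant s→y is +6, but vowel o→q is +2. The rule splits by letter class: vowels +2, consonants +6.
Applying it to trust: t(cons)+6=z, r(cons)+6=x, u(vowel)+2=w, s(cons)+6=y, t(cons)+6=z.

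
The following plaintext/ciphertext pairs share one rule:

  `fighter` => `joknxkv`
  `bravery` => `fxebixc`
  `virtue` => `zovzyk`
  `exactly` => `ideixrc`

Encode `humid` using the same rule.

laqoh

Shifts by position in fighter: pos 0: f→j (+4), pos 1: i→o (+6), pos 2: g→k (+4), pos 3: h→n (+6) — repeating every 2. The shifts repeat in a cycle of length 2: positions 0,1,… shift by +4, +6, then the pattern repeats.
For humid: h+4=l, u+6=a, m+4=q, i+6=o, d+4=h.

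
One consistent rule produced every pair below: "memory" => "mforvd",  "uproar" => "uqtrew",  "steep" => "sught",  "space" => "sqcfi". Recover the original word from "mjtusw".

In memory: m→m is +0, e→f is +1, m→o is +2, o→r is +3 — the shift increases by 1 each position. Each letter shifts forward by its position index (0, 1, 2, …) — the shift grows by one for each successive letter.
Reversing it on mjtusw: m−0=m, j−1=i, t−2=r, u−3=r, s−4=o, w−5=r.

mirror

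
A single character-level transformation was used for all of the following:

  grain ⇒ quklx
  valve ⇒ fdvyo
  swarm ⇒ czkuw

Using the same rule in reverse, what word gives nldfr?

The shifts repeat in a cycle of length 2: positions 0,1,… shift by +10, +3, then the pattern repeats.
Undoing it on nldfr: n−10=d, l−3=i, d−10=t, f−3=c, r−10=h.

ditch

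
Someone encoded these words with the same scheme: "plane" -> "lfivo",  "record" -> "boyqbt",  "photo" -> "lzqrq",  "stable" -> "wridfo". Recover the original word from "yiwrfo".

castle

Each letter's alphabet position (a=0..z=25) is mapped through 21·x+8 mod 26 — an affine cipher.
Undoing it on yiwrfo: y(24)→5·(24−8)≡2=c; i(8)→5·(8−8)≡0=a; w(22)→5·(22−8)≡18=s; r(17)→5·(17−8)≡19=t; f(5)→5·(5−8)≡11=l; o(14)→5·(14−8)≡4=e (all mod 26).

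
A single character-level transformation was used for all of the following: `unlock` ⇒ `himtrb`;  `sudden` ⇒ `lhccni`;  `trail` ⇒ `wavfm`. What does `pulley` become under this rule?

u(20)→h(7) and n(13)→i(8) fit y≡11x+21 (mod 26); the inverse of 11 mod 26 is 19. Each letter's alphabet position (a=0..z=25) is mapped through 11·x+21 mod 26 — an affine cipher.
For pulley: p(15)→11·15+21≡4=e; u(20)→11·20+21≡7=h; l(11)→11·11+21≡12=m; l(11)→11·11+21≡12=m; e(4)→11·4+21≡13=n; y(24)→11·24+21≡25=z (all mod 26).

ehmmnz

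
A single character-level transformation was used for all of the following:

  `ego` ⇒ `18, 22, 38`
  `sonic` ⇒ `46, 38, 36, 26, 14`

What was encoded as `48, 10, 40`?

tap

e(#5)→18 and g(#7)→22: differences scale by 2, so n = 2·pos + 8. The formula is n = 2×(alphabet index, a=1) + 8.
Undoing it on 48, 10, 40: 48→(48−8)÷2=20=t, 10→(10−8)÷2=1=a, 40→(40−8)÷2=16=p.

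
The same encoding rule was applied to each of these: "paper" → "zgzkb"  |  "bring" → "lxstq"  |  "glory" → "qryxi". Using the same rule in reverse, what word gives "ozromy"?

ethics

Shifts by position in paper: pos 0: p→z (+10), pos 1: a→g (+6), pos 2: p→z (+10), pos 3: e→k (+6) — repeating every 2. The shifts repeat in a cycle of length 2: positions 0,1,… shift by +10, +6, then the pattern repeats.
Decoding ozromy: o−10=e, z−6=t, r−10=h, o−6=i, m−10=c, y−6=s.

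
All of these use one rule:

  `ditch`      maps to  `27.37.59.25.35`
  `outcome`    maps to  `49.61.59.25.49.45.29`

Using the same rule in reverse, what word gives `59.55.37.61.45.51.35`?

triumph

d(#4)→27 and i(#9)→37: differences scale by 2, so n = 2·pos + 19. With a=1..z=26, the number is 2·pos + 19.
Decoding 59.55.37.61.45.51.35: 59→(59−19)÷2=20=t, 55→(55−19)÷2=18=r, 37→(37−19)÷2=9=i, 61→(61−19)÷2=21=u, 45→(45−19)÷2=13=m, 51→(51−19)÷2=16=p, 35→(35−19)÷2=8=h.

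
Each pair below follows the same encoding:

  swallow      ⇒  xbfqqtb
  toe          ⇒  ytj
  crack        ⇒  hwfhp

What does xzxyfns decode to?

Every letter moves 5 places later in the alphabet, wrapping around z→a.
Reversing it on xzxyfns: x−5=s, z−5=u, x−5=s, y−5=t, f−5=a, n−5=i, s−5=n.

sustain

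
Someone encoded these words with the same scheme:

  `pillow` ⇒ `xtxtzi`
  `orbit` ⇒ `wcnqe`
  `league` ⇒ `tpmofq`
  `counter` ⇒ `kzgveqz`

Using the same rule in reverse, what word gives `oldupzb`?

garment

Shifts by position in pillow: pos 0: p→x (+8), pos 1: i→t (+11), pos 2: l→x (+12), pos 3: l→t (+8), pos 4: o→z (+11), pos 5: w→i (+12) — repeating every 3. A repeating key of period 3 is used — shifts +8, +11, +12 over and over.
Reversing it on oldupzb: o−8=g, l−11=a, d−12=r, u−8=m, p−11=e, z−12=n, b−8=t.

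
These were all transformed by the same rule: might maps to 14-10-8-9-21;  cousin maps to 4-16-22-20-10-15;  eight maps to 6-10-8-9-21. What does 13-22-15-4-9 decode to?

m is letter #13 and maps to 14: an offset of 1. Letters become their 1-based position plus 1 (so a→2, b→3, …).
Reversing it on 13-22-15-4-9: 13→(13−1)÷1=12=l, 22→(22−1)÷1=21=u, 15→(15−1)÷1=14=n, 4→(4−1)÷1=3=c, 9→(9−1)÷1=8=h.

lunch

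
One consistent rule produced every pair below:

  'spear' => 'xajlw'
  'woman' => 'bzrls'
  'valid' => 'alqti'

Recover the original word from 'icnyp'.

Shifts by position in spear: pos 0: s→x (+5), pos 1: p→a (+11), pos 2: e→j (+5), pos 3: a→l (+11) — repeating every 2. A repeating key of period 2 is used — shifts +5, +11 over and over.
Decoding icnyp: i−5=d, c−11=r, n−5=i, y−11=n, p−5=k.

drink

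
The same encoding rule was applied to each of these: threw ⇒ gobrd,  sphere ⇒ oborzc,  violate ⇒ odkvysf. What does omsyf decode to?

The output letters match the input read backwards, each shifted +10: threw reversed is werht. The word is reversed, then every letter is shifted forward by 10.
Decoding omsyf: shift back: o−10=e, m−10=c, s−10=i, y−10=o, f−10=v → eciov; then reverse → voice.

voice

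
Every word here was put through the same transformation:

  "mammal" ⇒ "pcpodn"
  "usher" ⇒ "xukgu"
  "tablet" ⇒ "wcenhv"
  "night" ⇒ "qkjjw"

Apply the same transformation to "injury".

The shifts repeat in a cycle of length 2: positions 0,1,… shift by +3, +2, then the pattern repeats.
On injury: i+3=l, n+2=p, j+3=m, u+2=w, r+3=u, y+2=a.

lpmwua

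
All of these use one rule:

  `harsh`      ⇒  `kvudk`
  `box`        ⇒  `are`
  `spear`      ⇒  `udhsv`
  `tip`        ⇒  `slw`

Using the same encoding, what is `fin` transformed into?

qli

The output letters match the input read backwards, each shifted +3: harsh reversed is hsrah. Two steps: reverse the string, then apply a Caesar shift of +3.
Applying it to fin: reverse → nif; then shift: n+3=q, i+3=l, f+3=i.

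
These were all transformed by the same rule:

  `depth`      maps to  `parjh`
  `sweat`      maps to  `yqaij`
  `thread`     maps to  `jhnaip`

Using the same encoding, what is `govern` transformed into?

wgfanv

d(3)→p(15) and e(4)→a(0) fit y≡11x+8 (mod 26); the inverse of 11 mod 26 is 19. Treating letters as 0–25, the rule is x ↦ 11x + 8 (mod 26).
Applying it to govern: g(6)→11·6+8≡22=w; o(14)→11·14+8≡6=g; v(21)→11·21+8≡5=f; e(4)→11·4+8≡0=a; r(17)→11·17+8≡13=n; n(13)→11·13+8≡21=v (all mod 26).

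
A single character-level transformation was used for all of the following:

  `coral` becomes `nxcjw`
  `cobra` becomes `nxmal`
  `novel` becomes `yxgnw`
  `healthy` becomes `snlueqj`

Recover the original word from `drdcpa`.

Shifts by position in coral: pos 0: c→n (+11), pos 1: o→x (+9), pos 2: r→c (+11), pos 3: a→j (+9) — repeating every 2. It's a Vigenère-style cipher with numeric key [11,9]: position i shifts by key[i mod 2].
Reversing it on drdcpa: d−11=s, r−9=i, d−11=s, c−9=t, p−11=e, a−9=r.

sister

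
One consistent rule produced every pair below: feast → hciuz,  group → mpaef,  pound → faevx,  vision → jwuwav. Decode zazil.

f(5)→h(7) and e(4)→c(2) fit y≡5x+8 (mod 26); the inverse of 5 mod 26 is 21. This is an affine cipher: with a=0,…,z=25, each position x becomes (5x+8) mod 26.
Reversing it on zazil: z(25)→21·(25−8)≡19=t; a(0)→21·(0−8)≡14=o; z(25)→21·(25−8)≡19=t; i(8)→21·(8−8)≡0=a; l(11)→21·(11−8)≡11=l (all mod 26).

total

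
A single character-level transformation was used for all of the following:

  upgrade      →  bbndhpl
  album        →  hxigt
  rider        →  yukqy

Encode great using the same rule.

ndlma

Shifts by position in upgrade: pos 0: u→b (+7), pos 1: p→b (+12), pos 2: g→n (+7), pos 3: r→d (+12) — repeating every 2. A repeating key of period 2 is used — shifts +7, +12 over and over.
For great: g+7=n, r+12=d, e+7=l, a+12=m, t+7=a.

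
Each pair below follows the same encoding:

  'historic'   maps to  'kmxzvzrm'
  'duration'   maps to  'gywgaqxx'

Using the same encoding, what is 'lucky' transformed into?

In historic: h→k is +3, i→m is +4, s→x is +5, t→z is +6 — the shift increases by 1 each position. Each letter shifts forward by (position + 3), i.e. 3, 4, 5, … — the shift grows by one for each successive letter.
On lucky: l+3=o, u+4=y, c+5=h, k+6=q, y+7=f.

oyhqf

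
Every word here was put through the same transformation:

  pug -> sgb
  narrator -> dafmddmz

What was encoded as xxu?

ill

The output letters match the input read backwards, each shifted +12: pug reversed is gup. Read the word backwards and shift each letter +12.
Undoing it on xxu: shift back: x−12=l, x−12=l, u−12=i → lli; then reverse → ill.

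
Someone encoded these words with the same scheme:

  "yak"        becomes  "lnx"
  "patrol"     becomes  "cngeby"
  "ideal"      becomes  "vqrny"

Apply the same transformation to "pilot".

This is a Caesar cipher with shift 13.
On pilot: p+13=c, i+13=v, l+13=y, o+13=b, t+13=g.

cvybg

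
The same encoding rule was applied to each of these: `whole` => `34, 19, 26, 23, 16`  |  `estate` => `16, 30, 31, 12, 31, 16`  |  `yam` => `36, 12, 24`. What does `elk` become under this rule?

16, 23, 22

The number is (letter's place in the alphabet, a=1) + 11.
On elk: e=5→16, l=12→23, k=11→22.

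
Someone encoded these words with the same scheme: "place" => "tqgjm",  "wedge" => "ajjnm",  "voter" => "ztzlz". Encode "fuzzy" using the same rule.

jzfgg

In place: p→t is +4, l→q is +5, a→g is +6, c→j is +7 — the shift increases by 1 each position. The shift increases by 1 at each position, starting from +4: 4, 5, 6, ….
Applying it to fuzzy: f+4=j, u+5=z, z+6=f, z+7=g, y+8=g.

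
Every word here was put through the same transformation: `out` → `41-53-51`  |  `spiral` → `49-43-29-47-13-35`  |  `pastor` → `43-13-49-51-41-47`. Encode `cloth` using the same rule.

o(#15)→41 and u(#21)→53: differences scale by 2, so n = 2·pos + 11. With a=1..z=26, the number is 2·pos + 11.
For cloth: c=3→17, l=12→35, o=15→41, t=20→51, h=8→27.

17-35-41-51-27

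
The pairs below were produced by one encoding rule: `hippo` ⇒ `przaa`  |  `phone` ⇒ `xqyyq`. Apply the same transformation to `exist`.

The shift increases by 1 at each position, starting from +8: 8, 9, 10, ….
For exist: e+8=m, x+9=g, i+10=s, s+11=d, t+12=f.

mgsdf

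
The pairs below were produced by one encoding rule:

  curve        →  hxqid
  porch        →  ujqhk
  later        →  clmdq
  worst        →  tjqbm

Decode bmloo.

staff

This is an affine cipher: with a=0,…,z=25, each position x becomes (11x+11) mod 26.
Reversing it on bmloo: b(1)→19·(1−11)≡18=s; m(12)→19·(12−11)≡19=t; l(11)→19·(11−11)≡0=a; o(14)→19·(14−11)≡5=f; o(14)→19·(14−11)≡5=f (all mod 26).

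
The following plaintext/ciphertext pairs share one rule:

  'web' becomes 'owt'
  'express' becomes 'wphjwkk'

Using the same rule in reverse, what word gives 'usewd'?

camel

Compare letters: w→o is +18, e→w is +18, b→t is +18 — a constant shift. Each letter is shifted forward by 18 in the alphabet (a Caesar shift of +18).
Reversing it on usewd: u−18=c, s−18=a, e−18=m, w−18=e, d−18=l.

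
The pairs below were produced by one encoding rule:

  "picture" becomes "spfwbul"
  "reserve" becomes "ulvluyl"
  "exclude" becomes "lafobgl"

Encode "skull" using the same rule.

vnboo

The shift depends on letter class: consonant p→s is +3, but vowel i→p is +7. Two shifts are in play — +7 for a/e/i/o/u, +3 for every other letter.
On skull: s(cons)+3=v, k(cons)+3=n, u(vowel)+7=b, l(cons)+3=o, l(cons)+3=o.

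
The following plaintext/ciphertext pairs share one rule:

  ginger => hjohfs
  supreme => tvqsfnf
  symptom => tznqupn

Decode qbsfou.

Compare letters: g→h is +1, i→j is +1, n→o is +1 — a constant shift. Each letter is shifted forward by 1 in the alphabet (a Caesar shift of +1).
Reversing it on qbsfou: q−1=p, b−1=a, s−1=r, f−1=e, o−1=n, u−1=t.

parent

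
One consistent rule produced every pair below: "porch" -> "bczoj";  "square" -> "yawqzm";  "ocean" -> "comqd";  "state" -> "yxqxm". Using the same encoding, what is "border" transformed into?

p(15)→b(1) and o(14)→c(2) fit y≡25x+16 (mod 26); the inverse of 25 mod 26 is 25. This is an affine cipher: with a=0,…,z=25, each position x becomes (25x+16) mod 26.
On border: b(1)→25·1+16≡15=p; o(14)→25·14+16≡2=c; r(17)→25·17+16≡25=z; d(3)→25·3+16≡13=n; e(4)→25·4+16≡12=m; r(17)→25·17+16≡25=z (all mod 26).

pcznmz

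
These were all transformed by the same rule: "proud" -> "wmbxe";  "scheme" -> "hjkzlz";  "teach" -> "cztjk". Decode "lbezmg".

modern

p(15)→w(22) and r(17)→m(12) fit y≡21x+19 (mod 26); the inverse of 21 mod 26 is 5. Each letter's alphabet position (a=0..z=25) is mapped through 21·x+19 mod 26 — an affine cipher.
Undoing it on lbezmg: l(11)→5·(11−19)≡12=m; b(1)→5·(1−19)≡14=o; e(4)→5·(4−19)≡3=d; z(25)→5·(25−19)≡4=e; m(12)→5·(12−19)≡17=r; g(6)→5·(6−19)≡13=n (all mod 26).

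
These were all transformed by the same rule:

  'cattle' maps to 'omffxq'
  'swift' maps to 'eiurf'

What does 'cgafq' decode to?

quote

Compare letters: c→o is +12, a→m is +12, t→f is +12 — a constant shift. This is a Caesar cipher with shift 12.
Reversing it on cgafq: c−12=q, g−12=u, a−12=o, f−12=t, q−12=e.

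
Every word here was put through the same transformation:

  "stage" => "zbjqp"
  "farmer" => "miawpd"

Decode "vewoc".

owner

In stage: s→z is +7, t→b is +8, a→j is +9, g→q is +10 — the shift increases by 1 each position. Each letter shifts forward by (position + 7), i.e. 7, 8, 9, … — the shift grows by one for each successive letter.
Undoing it on vewoc: v−7=o, e−8=w, w−9=n, o−10=e, c−11=r.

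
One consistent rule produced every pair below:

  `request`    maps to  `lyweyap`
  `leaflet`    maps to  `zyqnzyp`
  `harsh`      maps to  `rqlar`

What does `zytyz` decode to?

level

r(17)→l(11) and e(4)→y(24) fit y≡15x+16 (mod 26); the inverse of 15 mod 26 is 7. Treating letters as 0–25, the rule is x ↦ 15x + 16 (mod 26).
Decoding zytyz: z(25)→7·(25−16)≡11=l; y(24)→7·(24−16)≡4=e; t(19)→7·(19−16)≡21=v; y(24)→7·(24−16)≡4=e; z(25)→7·(25−16)≡11=l (all mod 26).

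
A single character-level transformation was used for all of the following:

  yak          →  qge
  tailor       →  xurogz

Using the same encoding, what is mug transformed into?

The output letters match the input read backwards, each shifted +6: yak reversed is kay. Read the word backwards and shift each letter +6.
For mug: reverse → gum; then shift: g+6=m, u+6=a, m+6=s.

mas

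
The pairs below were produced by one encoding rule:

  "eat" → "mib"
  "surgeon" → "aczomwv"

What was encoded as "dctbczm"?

Every letter moves 8 places later in the alphabet, wrapping around z→a.
Decoding dctbczm: d−8=v, c−8=u, t−8=l, b−8=t, c−8=u, z−8=r, m−8=e.

vulture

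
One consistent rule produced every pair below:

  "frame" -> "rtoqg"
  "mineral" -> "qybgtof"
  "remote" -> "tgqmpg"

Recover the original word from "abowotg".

unaware

This is an affine cipher: with a=0,…,z=25, each position x becomes (11x+14) mod 26.
Decoding abowotg: a(0)→19·(0−14)≡20=u; b(1)→19·(1−14)≡13=n; o(14)→19·(14−14)≡0=a; w(22)→19·(22−14)≡22=w; o(14)→19·(14−14)≡0=a; t(19)→19·(19−14)≡17=r; g(6)→19·(6−14)≡4=e (all mod 26).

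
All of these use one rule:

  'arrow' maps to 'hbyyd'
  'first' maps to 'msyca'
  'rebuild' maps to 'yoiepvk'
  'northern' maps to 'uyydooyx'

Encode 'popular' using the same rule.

A repeating key of period 2 is used — shifts +7, +10 over and over.
For popular: p+7=w, o+10=y, p+7=w, u+10=e, l+7=s, a+10=k, r+7=y.

wywesky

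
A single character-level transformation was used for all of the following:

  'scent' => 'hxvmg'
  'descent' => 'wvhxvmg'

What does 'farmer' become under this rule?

Each letter is replaced by its mirror in the alphabet: a↔z, b↔y, c↔x, and so on (the Atbash cipher).
Applying it to farmer: f↔u, a↔z, r↔i, m↔n, e↔v, r↔i.

uzinvi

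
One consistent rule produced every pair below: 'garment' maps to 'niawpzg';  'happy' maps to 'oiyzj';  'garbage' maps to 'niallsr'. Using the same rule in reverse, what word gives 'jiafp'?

In garment: g→n is +7, a→i is +8, r→a is +9, m→w is +10 — the shift increases by 1 each position. Each letter shifts forward by (position + 7), i.e. 7, 8, 9, … — the shift grows by one for each successive letter.
Reversing it on jiafp: j−7=c, i−8=a, a−9=r, f−10=v, p−11=e.

carve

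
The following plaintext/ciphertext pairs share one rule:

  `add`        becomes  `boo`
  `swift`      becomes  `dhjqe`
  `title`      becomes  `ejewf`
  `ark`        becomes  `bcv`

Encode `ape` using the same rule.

Vowels shift forward by 1 and consonants shift forward by 11.
Applying it to ape: a(vowel)+1=b, p(cons)+11=a, e(vowel)+1=f.

baf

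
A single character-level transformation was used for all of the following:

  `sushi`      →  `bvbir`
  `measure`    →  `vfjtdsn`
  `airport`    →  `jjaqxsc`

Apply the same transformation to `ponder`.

ypwens

Shifts by position in sushi: pos 0: s→b (+9), pos 1: u→v (+1), pos 2: s→b (+9), pos 3: h→i (+1) — repeating every 2. The shifts repeat in a cycle of length 2: positions 0,1,… shift by +9, +1, then the pattern repeats.
On ponder: p+9=y, o+1=p, n+9=w, d+1=e, e+9=n, r+1=s.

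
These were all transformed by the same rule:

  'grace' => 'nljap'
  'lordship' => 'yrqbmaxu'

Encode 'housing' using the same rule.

pwrbdxq

The output letters match the input read backwards, each shifted +9: grace reversed is ecarg. Read the word backwards and shift each letter +9.
Applying it to housing: reverse → gnisuoh; then shift: g+9=p, n+9=w, i+9=r, s+9=b, u+9=d, o+9=x, h+9=q.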